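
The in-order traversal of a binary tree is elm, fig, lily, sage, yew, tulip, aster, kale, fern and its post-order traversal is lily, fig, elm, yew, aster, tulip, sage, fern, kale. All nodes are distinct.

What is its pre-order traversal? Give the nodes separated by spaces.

kale sage elm fig lily tulip yew aster fern

The last element of post-order is the root; it splits in-order into left and right subtrees.
Root kale: left subtree has 7 nodes {elm, fig, lily, sage, yew, tulip, aster}, right has 1 {fern}.
  Root sage: left subtree has 3 nodes {elm, fig, lily}, right has 3 {yew, tulip, aster}.
    Root elm: left subtree has 0 nodes { }, right has 2 {fig, lily}.
      Root fig: left subtree has 0 nodes { }, right has 1 {lily}.
    Root tulip: left subtree has 1 node {yew}, right has 1 {aster}.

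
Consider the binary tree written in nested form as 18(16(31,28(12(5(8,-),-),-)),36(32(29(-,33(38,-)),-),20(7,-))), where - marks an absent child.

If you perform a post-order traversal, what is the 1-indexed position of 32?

10

Post-order visits the left subtree, then the right subtree, then the node.
At 18: go left to 16.
  At 16: go left to 31.
    31 is a leaf — visit 31.
  At 16: go right to 28.
    At 28: go left to 12.
      At 12: go left to 5.
        At 5: go left to 8.
          8 is a leaf — visit 8.
        At 5: no right child.
        Visit 5.
      At 12: no right child.
      Visit 12.
    At 28: no right child.
    Visit 28.
  Visit 16.
At 18: go right to 36.
  At 36: go left to 32.
    At 32: go left to 29.
      At 29: no left child.
      At 29: go right to 33.
        At 33: go left to 38.
          38 is a leaf — visit 38.
        At 33: no right child.
        Visit 33.
      Visit 29.
    At 32: no right child.
    Visit 32.
  At 36: go right to 20.
    At 20: go left to 7.
      7 is a leaf — visit 7.
    At 20: no right child.
    Visit 20.
  Visit 36.
Visit 18.
Full post-order sequence: 31, 8, 5, 12, 28, 16, 38, 33, 29, 32, 7, 20, 36, 18.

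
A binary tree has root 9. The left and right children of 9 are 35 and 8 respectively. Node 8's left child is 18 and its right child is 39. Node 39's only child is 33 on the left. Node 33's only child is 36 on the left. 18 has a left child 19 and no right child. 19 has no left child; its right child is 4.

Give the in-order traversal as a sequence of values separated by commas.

35, 9, 19, 4, 18, 8, 36, 33, 39

In-order visits the left subtree, then the node, then the right subtree.
At 9: go left to 35.
  35 is a leaf — visit 35.
Visit 9.
At 9: go right to 8.
  At 8: go left to 18.
    At 18: go left to 19.
      At 19: no left child.
      Visit 19.
      At 19: go right to 4.
        4 is a leaf — visit 4.
    Visit 18.
    At 18: no right child.
  Visit 8.
  At 8: go right to 39.
    At 39: go left to 33.
      At 33: go left to 36.
        36 is a leaf — visit 36.
      Visit 33.
      At 33: no right child.
    Visit 39.
    At 39: no right child.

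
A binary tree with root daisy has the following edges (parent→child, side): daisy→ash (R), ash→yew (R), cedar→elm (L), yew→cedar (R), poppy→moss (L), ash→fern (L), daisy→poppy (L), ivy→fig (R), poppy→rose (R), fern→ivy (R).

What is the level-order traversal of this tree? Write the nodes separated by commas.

Level-order visits nodes level by level from the root, left to right within each level.
Level 0: daisy
Level 1: poppy, ash
Level 2: moss, rose, fern, yew
Level 3: ivy, cedar
Level 4: fig, elm

daisy, poppy, ash, moss, rose, fern, yew, ivy, cedar, fig, elm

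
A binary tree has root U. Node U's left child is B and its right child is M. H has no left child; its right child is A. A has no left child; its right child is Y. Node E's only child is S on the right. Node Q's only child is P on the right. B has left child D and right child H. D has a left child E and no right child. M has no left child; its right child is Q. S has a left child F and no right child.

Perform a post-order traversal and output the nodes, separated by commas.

Post-order visits the left subtree, then the right subtree, then the node.
At U: go left to B.
  At B: go left to D.
    At D: go left to E.
      At E: no left child.
      At E: go right to S.
        At S: go left to F.
          F is a leaf — visit F.
        At S: no right child.
        Visit S.
      Visit E.
    At D: no right child.
    Visit D.
  At B: go right to H.
    At H: no left child.
    At H: go right to A.
      At A: no left child.
      At A: go right to Y.
        Y is a leaf — visit Y.
      Visit A.
    Visit H.
  Visit B.
At U: go right to M.
  At M: no left child.
  At M: go right to Q.
    At Q: no left child.
    At Q: go right to P.
      P is a leaf — visit P.
    Visit Q.
  Visit M.
Visit U.

F, S, E, D, Y, A, H, B, P, Q, M, U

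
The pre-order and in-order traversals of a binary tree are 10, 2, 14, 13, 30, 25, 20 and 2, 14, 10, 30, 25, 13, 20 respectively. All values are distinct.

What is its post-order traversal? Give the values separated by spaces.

14 2 25 30 20 13 10

The first element of pre-order is the root; it splits in-order into left and right subtrees.
Root 10: left subtree has 2 nodes {2, 14}, right has 4 {30, 25, 13, 20}.
  Root 2: left subtree has 0 nodes { }, right has 1 {14}.
  Root 13: left subtree has 2 nodes {30, 25}, right has 1 {20}.
    Root 30: left subtree has 0 nodes { }, right has 1 {25}.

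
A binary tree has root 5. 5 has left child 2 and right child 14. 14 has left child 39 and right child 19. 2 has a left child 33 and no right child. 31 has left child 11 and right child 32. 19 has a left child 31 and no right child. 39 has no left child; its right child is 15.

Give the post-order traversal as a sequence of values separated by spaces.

Post-order visits the left subtree, then the right subtree, then the node.
At 5: go left to 2.
  At 2: go left to 33.
    33 is a leaf — visit 33.
  At 2: no right child.
  Visit 2.
At 5: go right to 14.
  At 14: go left to 39.
    At 39: no left child.
    At 39: go right to 15.
      15 is a leaf — visit 15.
    Visit 39.
  At 14: go right to 19.
    At 19: go left to 31.
      At 31: go left to 11.
        11 is a leaf — visit 11.
      At 31: go right to 32.
        32 is a leaf — visit 32.
      Visit 31.
    At 19: no right child.
    Visit 19.
  Visit 14.
Visit 5.

33 2 15 39 11 32 31 19 14 5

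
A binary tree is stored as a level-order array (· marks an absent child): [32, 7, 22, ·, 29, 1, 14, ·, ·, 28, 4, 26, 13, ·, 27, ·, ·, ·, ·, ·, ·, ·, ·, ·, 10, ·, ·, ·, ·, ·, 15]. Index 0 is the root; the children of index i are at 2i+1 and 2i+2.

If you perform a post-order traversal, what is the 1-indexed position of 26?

6

Post-order visits the left subtree, then the right subtree, then the node.
At 32: go left to 7.
  At 7: no left child.
  At 7: go right to 29.
    At 29: go left to 28.
      28 is a leaf — visit 28.
    At 29: go right to 4.
      4 is a leaf — visit 4.
    Visit 29.
  Visit 7.
At 32: go right to 22.
  At 22: go left to 1.
    At 1: go left to 26.
      At 26: no left child.
      At 26: go right to 10.
        10 is a leaf — visit 10.
      Visit 26.
    At 1: go right to 13.
      13 is a leaf — visit 13.
    Visit 1.
  At 22: go right to 14.
    At 14: no left child.
    At 14: go right to 27.
      At 27: no left child.
      At 27: go right to 15.
        15 is a leaf — visit 15.
      Visit 27.
    Visit 14.
  Visit 22.
Visit 32.
Full post-order sequence: 28, 4, 29, 7, 10, 26, 13, 1, 15, 27, 14, 22, 32.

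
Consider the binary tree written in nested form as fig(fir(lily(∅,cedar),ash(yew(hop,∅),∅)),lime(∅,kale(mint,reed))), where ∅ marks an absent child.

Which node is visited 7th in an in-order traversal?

fig

In-order visits the left subtree, then the node, then the right subtree.
At fig: go left to fir.
  At fir: go left to lily.
    At lily: no left child.
    Visit lily.
    At lily: go right to cedar.
      cedar is a leaf — visit cedar.
  Visit fir.
  At fir: go right to ash.
    At ash: go left to yew.
      At yew: go left to hop.
        hop is a leaf — visit hop.
      Visit yew.
      At yew: no right child.
    Visit ash.
    At ash: no right child.
Visit fig.
At fig: go right to lime.
  At lime: no left child.
  Visit lime.
  At lime: go right to kale.
    At kale: go left to mint.
      mint is a leaf — visit mint.
    Visit kale.
    At kale: go right to reed.
      reed is a leaf — visit reed.
Full in-order sequence: lily, cedar, fir, hop, yew, ash, fig, lime, mint, kale, reed.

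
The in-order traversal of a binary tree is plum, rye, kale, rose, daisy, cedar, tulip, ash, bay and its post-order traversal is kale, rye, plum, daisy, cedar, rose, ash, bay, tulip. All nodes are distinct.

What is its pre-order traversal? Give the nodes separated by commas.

The last element of post-order is the root; it splits in-order into left and right subtrees.
Root tulip: left subtree has 6 nodes {plum, rye, kale, rose, daisy, cedar}, right has 2 {ash, bay}.
  Root rose: left subtree has 3 nodes {plum, rye, kale}, right has 2 {daisy, cedar}.
    Root plum: left subtree has 0 nodes { }, right has 2 {rye, kale}.
      Root rye: left subtree has 0 nodes { }, right has 1 {kale}.
    Root cedar: left subtree has 1 node {daisy}, right has 0 { }.
  Root bay: left subtree has 1 node {ash}, right has 0 { }.

tulip, rose, plum, rye, kale, cedar, daisy, bay, ash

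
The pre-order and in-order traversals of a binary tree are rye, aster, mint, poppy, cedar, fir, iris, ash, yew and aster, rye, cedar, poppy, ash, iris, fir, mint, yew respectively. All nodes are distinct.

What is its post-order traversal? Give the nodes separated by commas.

The first element of pre-order is the root; it splits in-order into left and right subtrees.
Root rye: left subtree has 1 node {aster}, right has 7 {cedar, poppy, ash, iris, fir, mint, yew}.
  Root mint: left subtree has 5 nodes {cedar, poppy, ash, iris, fir}, right has 1 {yew}.
    Root poppy: left subtree has 1 node {cedar}, right has 3 {ash, iris, fir}.
      Root fir: left subtree has 2 nodes {ash, iris}, right has 0 { }.
        Root iris: left subtree has 1 node {ash}, right has 0 { }.

aster, cedar, ash, iris, fir, poppy, yew, mint, rye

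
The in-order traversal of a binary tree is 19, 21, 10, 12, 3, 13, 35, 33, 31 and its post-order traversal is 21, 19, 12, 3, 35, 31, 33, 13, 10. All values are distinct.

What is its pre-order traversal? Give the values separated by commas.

10, 19, 21, 13, 3, 12, 33, 35, 31

The last element of post-order is the root; it splits in-order into left and right subtrees.
Root 10: left subtree has 2 nodes {19, 21}, right has 6 {12, 3, 13, 35, 33, 31}.
  Root 19: left subtree has 0 nodes { }, right has 1 {21}.
  Root 13: left subtree has 2 nodes {12, 3}, right has 3 {35, 33, 31}.
    Root 3: left subtree has 1 node {12}, right has 0 { }.
    Root 33: left subtree has 1 node {35}, right has 1 {31}.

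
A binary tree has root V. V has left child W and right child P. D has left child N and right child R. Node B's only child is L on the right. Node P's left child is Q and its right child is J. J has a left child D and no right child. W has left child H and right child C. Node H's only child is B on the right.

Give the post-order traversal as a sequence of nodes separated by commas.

L, B, H, C, W, Q, N, R, D, J, P, V

Post-order visits the left subtree, then the right subtree, then the node.
At V: go left to W.
  At W: go left to H.
    At H: no left child.
    At H: go right to B.
      At B: no left child.
      At B: go right to L.
        L is a leaf — visit L.
      Visit B.
    Visit H.
  At W: go right to C.
    C is a leaf — visit C.
  Visit W.
At V: go right to P.
  At P: go left to Q.
    Q is a leaf — visit Q.
  At P: go right to J.
    At J: go left to D.
      At D: go left to N.
        N is a leaf — visit N.
      At D: go right to R.
        R is a leaf — visit R.
      Visit D.
    At J: no right child.
    Visit J.
  Visit P.
Visit V.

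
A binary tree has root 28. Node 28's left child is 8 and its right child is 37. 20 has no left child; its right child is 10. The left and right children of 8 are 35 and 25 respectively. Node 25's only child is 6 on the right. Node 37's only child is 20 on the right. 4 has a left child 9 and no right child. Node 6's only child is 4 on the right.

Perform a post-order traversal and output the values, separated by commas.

35, 9, 4, 6, 25, 8, 10, 20, 37, 28

Post-order visits the left subtree, then the right subtree, then the node.
At 28: go left to 8.
  At 8: go left to 35.
    35 is a leaf — visit 35.
  At 8: go right to 25.
    At 25: no left child.
    At 25: go right to 6.
      At 6: no left child.
      At 6: go right to 4.
        At 4: go left to 9.
          9 is a leaf — visit 9.
        At 4: no right child.
        Visit 4.
      Visit 6.
    Visit 25.
  Visit 8.
At 28: go right to 37.
  At 37: no left child.
  At 37: go right to 20.
    At 20: no left child.
    At 20: go right to 10.
      10 is a leaf — visit 10.
    Visit 20.
  Visit 37.
Visit 28.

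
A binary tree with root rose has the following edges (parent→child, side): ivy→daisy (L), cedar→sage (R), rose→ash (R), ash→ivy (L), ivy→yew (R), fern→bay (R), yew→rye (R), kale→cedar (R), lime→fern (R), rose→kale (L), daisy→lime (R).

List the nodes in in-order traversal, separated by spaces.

In-order visits the left subtree, then the node, then the right subtree.
At rose: go left to kale.
  At kale: no left child.
  Visit kale.
  At kale: go right to cedar.
    At cedar: no left child.
    Visit cedar.
    At cedar: go right to sage.
      sage is a leaf — visit sage.
Visit rose.
At rose: go right to ash.
  At ash: go left to ivy.
    At ivy: go left to daisy.
      At daisy: no left child.
      Visit daisy.
      At daisy: go right to lime.
        At lime: no left child.
        Visit lime.
        At lime: go right to fern.
          At fern: no left child.
          Visit fern.
          At fern: go right to bay.
            bay is a leaf — visit bay.
    Visit ivy.
    At ivy: go right to yew.
      At yew: no left child.
      Visit yew.
      At yew: go right to rye.
        rye is a leaf — visit rye.
  Visit ash.
  At ash: no right child.

kale cedar sage rose daisy lime fern bay ivy yew rye ash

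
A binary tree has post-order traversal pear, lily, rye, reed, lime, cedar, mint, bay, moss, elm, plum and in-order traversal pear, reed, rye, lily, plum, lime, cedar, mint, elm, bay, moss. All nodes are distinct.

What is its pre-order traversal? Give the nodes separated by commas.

The last element of post-order is the root; it splits in-order into left and right subtrees.
Root plum: left subtree has 4 nodes {pear, reed, rye, lily}, right has 6 {lime, cedar, mint, elm, bay, moss}.
  Root reed: left subtree has 1 node {pear}, right has 2 {rye, lily}.
    Root rye: left subtree has 0 nodes { }, right has 1 {lily}.
  Root elm: left subtree has 3 nodes {lime, cedar, mint}, right has 2 {bay, moss}.
    Root mint: left subtree has 2 nodes {lime, cedar}, right has 0 { }.
      Root cedar: left subtree has 1 node {lime}, right has 0 { }.
    Root moss: left subtree has 1 node {bay}, right has 0 { }.

plum, reed, pear, rye, lily, elm, mint, cedar, lime, moss, bay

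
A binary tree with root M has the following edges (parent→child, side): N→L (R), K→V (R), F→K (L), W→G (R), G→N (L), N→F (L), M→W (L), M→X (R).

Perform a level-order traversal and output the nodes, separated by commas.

M, W, X, G, N, F, L, K, V

Level-order visits nodes level by level from the root, left to right within each level.
Level 0: M
Level 1: W, X
Level 2: G
Level 3: N
Level 4: F, L
Level 5: K
Level 6: V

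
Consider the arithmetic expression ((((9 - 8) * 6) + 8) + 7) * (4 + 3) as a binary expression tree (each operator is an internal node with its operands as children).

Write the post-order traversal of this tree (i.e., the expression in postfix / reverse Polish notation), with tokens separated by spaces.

9 8 - 6 * 8 + 7 + 4 3 + *

Post-order on an expression tree gives postfix notation: for each operator, emit left operand, right operand, then the operator.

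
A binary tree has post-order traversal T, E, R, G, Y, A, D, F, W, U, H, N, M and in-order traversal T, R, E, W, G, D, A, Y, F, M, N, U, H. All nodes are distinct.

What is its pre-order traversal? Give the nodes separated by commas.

M, W, R, T, E, F, D, G, A, Y, N, H, U

The last element of post-order is the root; it splits in-order into left and right subtrees.
Root M: left subtree has 9 nodes {T, R, E, W, G, D, A, Y, F}, right has 3 {N, U, H}.
  Root W: left subtree has 3 nodes {T, R, E}, right has 5 {G, D, A, Y, F}.
    Root R: left subtree has 1 node {T}, right has 1 {E}.
    Root F: left subtree has 4 nodes {G, D, A, Y}, right has 0 { }.
      Root D: left subtree has 1 node {G}, right has 2 {A, Y}.
        Root A: left subtree has 0 nodes { }, right has 1 {Y}.
  Root N: left subtree has 0 nodes { }, right has 2 {U, H}.
    Root H: left subtree has 1 node {U}, right has 0 { }.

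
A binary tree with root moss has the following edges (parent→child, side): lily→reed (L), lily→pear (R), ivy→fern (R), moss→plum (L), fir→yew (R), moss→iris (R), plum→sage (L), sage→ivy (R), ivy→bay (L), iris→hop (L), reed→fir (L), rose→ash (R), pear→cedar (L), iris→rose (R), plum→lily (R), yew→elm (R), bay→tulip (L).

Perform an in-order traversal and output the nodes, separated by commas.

In-order visits the left subtree, then the node, then the right subtree.
At moss: go left to plum.
  At plum: go left to sage.
    At sage: no left child.
    Visit sage.
    At sage: go right to ivy.
      At ivy: go left to bay.
        At bay: go left to tulip.
          tulip is a leaf — visit tulip.
        Visit bay.
        At bay: no right child.
      Visit ivy.
      At ivy: go right to fern.
        fern is a leaf — visit fern.
  Visit plum.
  At plum: go right to lily.
    At lily: go left to reed.
      At reed: go left to fir.
        At fir: no left child.
        Visit fir.
        At fir: go right to yew.
          At yew: no left child.
          Visit yew.
          At yew: go right to elm.
            elm is a leaf — visit elm.
      Visit reed.
      At reed: no right child.
    Visit lily.
    At lily: go right to pear.
      At pear: go left to cedar.
        cedar is a leaf — visit cedar.
      Visit pear.
      At pear: no right child.
Visit moss.
At moss: go right to iris.
  At iris: go left to hop.
    hop is a leaf — visit hop.
  Visit iris.
  At iris: go right to rose.
    At rose: no left child.
    Visit rose.
    At rose: go right to ash.
      ash is a leaf — visit ash.

sage, tulip, bay, ivy, fern, plum, fir, yew, elm, reed, lily, cedar, pear, moss, hop, iris, rose, ash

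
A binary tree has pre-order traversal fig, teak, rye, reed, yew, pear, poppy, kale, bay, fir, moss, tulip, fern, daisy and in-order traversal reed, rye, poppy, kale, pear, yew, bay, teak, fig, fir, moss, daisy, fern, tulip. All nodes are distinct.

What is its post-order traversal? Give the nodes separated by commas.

reed, kale, poppy, pear, bay, yew, rye, teak, daisy, fern, tulip, moss, fir, fig

The first element of pre-order is the root; it splits in-order into left and right subtrees.
Root fig: left subtree has 8 nodes {reed, rye, poppy, kale, pear, yew, bay, teak}, right has 5 {fir, moss, daisy, fern, tulip}.
  Root teak: left subtree has 7 nodes {reed, rye, poppy, kale, pear, yew, bay}, right has 0 { }.
    Root rye: left subtree has 1 node {reed}, right has 5 {poppy, kale, pear, yew, bay}.
      Root yew: left subtree has 3 nodes {poppy, kale, pear}, right has 1 {bay}.
        Root pear: left subtree has 2 nodes {poppy, kale}, right has 0 { }.
          Root poppy: left subtree has 0 nodes { }, right has 1 {kale}.
  Root fir: left subtree has 0 nodes { }, right has 4 {moss, daisy, fern, tulip}.
    Root moss: left subtree has 0 nodes { }, right has 3 {daisy, fern, tulip}.
      Root tulip: left subtree has 2 nodes {daisy, fern}, right has 0 { }.
        Root fern: left subtree has 1 node {daisy}, right has 0 { }.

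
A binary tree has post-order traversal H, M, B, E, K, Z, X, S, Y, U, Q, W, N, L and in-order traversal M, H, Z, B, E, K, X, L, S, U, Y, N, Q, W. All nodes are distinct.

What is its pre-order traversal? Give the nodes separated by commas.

L, X, Z, M, H, K, E, B, N, U, S, Y, W, Q

The last element of post-order is the root; it splits in-order into left and right subtrees.
Root L: left subtree has 7 nodes {M, H, Z, B, E, K, X}, right has 6 {S, U, Y, N, Q, W}.
  Root X: left subtree has 6 nodes {M, H, Z, B, E, K}, right has 0 { }.
    Root Z: left subtree has 2 nodes {M, H}, right has 3 {B, E, K}.
      Root M: left subtree has 0 nodes { }, right has 1 {H}.
      Root K: left subtree has 2 nodes {B, E}, right has 0 { }.
        Root E: left subtree has 1 node {B}, right has 0 { }.
  Root N: left subtree has 3 nodes {S, U, Y}, right has 2 {Q, W}.
    Root U: left subtree has 1 node {S}, right has 1 {Y}.
    Root W: left subtree has 1 node {Q}, right has 0 { }.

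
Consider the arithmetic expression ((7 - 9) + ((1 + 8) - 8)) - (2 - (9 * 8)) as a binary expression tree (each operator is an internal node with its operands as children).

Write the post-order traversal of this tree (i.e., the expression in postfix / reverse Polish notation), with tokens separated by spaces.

7 9 - 1 8 + 8 - + 2 9 8 * - -

Post-order on an expression tree gives postfix notation: for each operator, emit left operand, right operand, then the operator.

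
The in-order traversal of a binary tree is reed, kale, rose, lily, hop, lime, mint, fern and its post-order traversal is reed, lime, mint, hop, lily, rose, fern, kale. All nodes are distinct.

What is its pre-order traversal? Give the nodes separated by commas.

The last element of post-order is the root; it splits in-order into left and right subtrees.
Root kale: left subtree has 1 node {reed}, right has 6 {rose, lily, hop, lime, mint, fern}.
  Root fern: left subtree has 5 nodes {rose, lily, hop, lime, mint}, right has 0 { }.
    Root rose: left subtree has 0 nodes { }, right has 4 {lily, hop, lime, mint}.
      Root lily: left subtree has 0 nodes { }, right has 3 {hop, lime, mint}.
        Root hop: left subtree has 0 nodes { }, right has 2 {lime, mint}.
          Root mint: left subtree has 1 node {lime}, right has 0 { }.

kale, reed, fern, rose, lily, hop, mint, lime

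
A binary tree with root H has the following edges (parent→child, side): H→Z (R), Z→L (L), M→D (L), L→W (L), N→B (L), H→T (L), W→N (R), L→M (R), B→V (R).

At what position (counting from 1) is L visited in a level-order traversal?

Level-order visits nodes level by level from the root, left to right within each level.
Level 0: H
Level 1: T, Z
Level 2: L
Level 3: W, M
Level 4: N, D
Level 5: B
Level 6: V
Full level-order sequence: H, T, Z, L, W, M, N, D, B, V.

4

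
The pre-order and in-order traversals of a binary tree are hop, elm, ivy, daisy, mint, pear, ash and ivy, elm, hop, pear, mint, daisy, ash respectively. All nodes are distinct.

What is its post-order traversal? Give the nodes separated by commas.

ivy, elm, pear, mint, ash, daisy, hop

The first element of pre-order is the root; it splits in-order into left and right subtrees.
Root hop: left subtree has 2 nodes {ivy, elm}, right has 4 {pear, mint, daisy, ash}.
  Root elm: left subtree has 1 node {ivy}, right has 0 { }.
  Root daisy: left subtree has 2 nodes {pear, mint}, right has 1 {ash}.
    Root mint: left subtree has 1 node {pear}, right has 0 { }.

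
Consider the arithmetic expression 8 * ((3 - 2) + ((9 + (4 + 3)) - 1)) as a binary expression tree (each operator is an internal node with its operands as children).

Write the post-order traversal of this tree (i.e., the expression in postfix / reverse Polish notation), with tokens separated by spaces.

Post-order on an expression tree gives postfix notation: for each operator, emit left operand, right operand, then the operator.

8 3 2 - 9 4 3 + + 1 - + *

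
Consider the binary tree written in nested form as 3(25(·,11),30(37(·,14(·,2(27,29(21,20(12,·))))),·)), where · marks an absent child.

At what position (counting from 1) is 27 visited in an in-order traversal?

In-order visits the left subtree, then the node, then the right subtree.
At 3: go left to 25.
  At 25: no left child.
  Visit 25.
  At 25: go right to 11.
    11 is a leaf — visit 11.
Visit 3.
At 3: go right to 30.
  At 30: go left to 37.
    At 37: no left child.
    Visit 37.
    At 37: go right to 14.
      At 14: no left child.
      Visit 14.
      At 14: go right to 2.
        At 2: go left to 27.
          27 is a leaf — visit 27.
        Visit 2.
        At 2: go right to 29.
          At 29: go left to 21.
            21 is a leaf — visit 21.
          Visit 29.
          At 29: go right to 20.
            At 20: go left to 12.
              12 is a leaf — visit 12.
            Visit 20.
            At 20: no right child.
  Visit 30.
  At 30: no right child.
Full in-order sequence: 25, 11, 3, 37, 14, 27, 2, 21, 29, 12, 20, 30.

6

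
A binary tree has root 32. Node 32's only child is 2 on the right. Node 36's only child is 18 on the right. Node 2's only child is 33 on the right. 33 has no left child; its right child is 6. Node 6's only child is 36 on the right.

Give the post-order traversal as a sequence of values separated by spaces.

Post-order visits the left subtree, then the right subtree, then the node.
At 32: no left child.
At 32: go right to 2.
  At 2: no left child.
  At 2: go right to 33.
    At 33: no left child.
    At 33: go right to 6.
      At 6: no left child.
      At 6: go right to 36.
        At 36: no left child.
        At 36: go right to 18.
          18 is a leaf — visit 18.
        Visit 36.
      Visit 6.
    Visit 33.
  Visit 2.
Visit 32.

18 36 6 33 2 32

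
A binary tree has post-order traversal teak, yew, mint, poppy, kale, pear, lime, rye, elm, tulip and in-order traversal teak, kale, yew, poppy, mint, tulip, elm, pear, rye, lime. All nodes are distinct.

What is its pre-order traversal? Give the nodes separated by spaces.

tulip kale teak poppy yew mint elm rye pear lime

The last element of post-order is the root; it splits in-order into left and right subtrees.
Root tulip: left subtree has 5 nodes {teak, kale, yew, poppy, mint}, right has 4 {elm, pear, rye, lime}.
  Root kale: left subtree has 1 node {teak}, right has 3 {yew, poppy, mint}.
    Root poppy: left subtree has 1 node {yew}, right has 1 {mint}.
  Root elm: left subtree has 0 nodes { }, right has 3 {pear, rye, lime}.
    Root rye: left subtree has 1 node {pear}, right has 1 {lime}.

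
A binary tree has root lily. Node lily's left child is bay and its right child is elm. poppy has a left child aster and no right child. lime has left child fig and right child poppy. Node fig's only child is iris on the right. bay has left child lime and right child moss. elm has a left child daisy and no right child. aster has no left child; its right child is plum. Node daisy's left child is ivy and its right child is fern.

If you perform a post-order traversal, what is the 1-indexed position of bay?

Post-order visits the left subtree, then the right subtree, then the node.
At lily: go left to bay.
  At bay: go left to lime.
    At lime: go left to fig.
      At fig: no left child.
      At fig: go right to iris.
        iris is a leaf — visit iris.
      Visit fig.
    At lime: go right to poppy.
      At poppy: go left to aster.
        At aster: no left child.
        At aster: go right to plum.
          plum is a leaf — visit plum.
        Visit aster.
      At poppy: no right child.
      Visit poppy.
    Visit lime.
  At bay: go right to moss.
    moss is a leaf — visit moss.
  Visit bay.
At lily: go right to elm.
  At elm: go left to daisy.
    At daisy: go left to ivy.
      ivy is a leaf — visit ivy.
    At daisy: go right to fern.
      fern is a leaf — visit fern.
    Visit daisy.
  At elm: no right child.
  Visit elm.
Visit lily.
Full post-order sequence: iris, fig, plum, aster, poppy, lime, moss, bay, ivy, fern, daisy, elm, lily.

8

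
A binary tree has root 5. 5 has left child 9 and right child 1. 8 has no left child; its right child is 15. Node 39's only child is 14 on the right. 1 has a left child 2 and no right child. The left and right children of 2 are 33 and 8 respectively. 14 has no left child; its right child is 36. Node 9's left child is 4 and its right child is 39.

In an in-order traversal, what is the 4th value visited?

In-order visits the left subtree, then the node, then the right subtree.
At 5: go left to 9.
  At 9: go left to 4.
    4 is a leaf — visit 4.
  Visit 9.
  At 9: go right to 39.
    At 39: no left child.
    Visit 39.
    At 39: go right to 14.
      At 14: no left child.
      Visit 14.
      At 14: go right to 36.
        36 is a leaf — visit 36.
Visit 5.
At 5: go right to 1.
  At 1: go left to 2.
    At 2: go left to 33.
      33 is a leaf — visit 33.
    Visit 2.
    At 2: go right to 8.
      At 8: no left child.
      Visit 8.
      At 8: go right to 15.
        15 is a leaf — visit 15.
  Visit 1.
  At 1: no right child.
Full in-order sequence: 4, 9, 39, 14, 36, 5, 33, 2, 8, 15, 1.

14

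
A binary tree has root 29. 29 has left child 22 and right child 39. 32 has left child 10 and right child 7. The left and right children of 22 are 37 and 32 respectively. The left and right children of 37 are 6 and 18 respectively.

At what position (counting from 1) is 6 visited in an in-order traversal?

1

In-order visits the left subtree, then the node, then the right subtree.
At 29: go left to 22.
  At 22: go left to 37.
    At 37: go left to 6.
      6 is a leaf — visit 6.
    Visit 37.
    At 37: go right to 18.
      18 is a leaf — visit 18.
  Visit 22.
  At 22: go right to 32.
    At 32: go left to 10.
      10 is a leaf — visit 10.
    Visit 32.
    At 32: go right to 7.
      7 is a leaf — visit 7.
Visit 29.
At 29: go right to 39.
  39 is a leaf — visit 39.
Full in-order sequence: 6, 37, 18, 22, 10, 32, 7, 29, 39.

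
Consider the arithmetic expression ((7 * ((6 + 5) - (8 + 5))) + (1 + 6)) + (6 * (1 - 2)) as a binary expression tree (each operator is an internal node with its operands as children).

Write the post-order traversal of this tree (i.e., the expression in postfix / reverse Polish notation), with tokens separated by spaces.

7 6 5 + 8 5 + - * 1 6 + + 6 1 2 - * +

Post-order on an expression tree gives postfix notation: for each operator, emit left operand, right operand, then the operator.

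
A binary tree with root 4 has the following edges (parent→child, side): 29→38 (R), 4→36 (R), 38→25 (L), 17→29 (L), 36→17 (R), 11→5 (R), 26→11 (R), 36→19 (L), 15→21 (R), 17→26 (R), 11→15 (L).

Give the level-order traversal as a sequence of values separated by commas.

Level-order visits nodes level by level from the root, left to right within each level.
Level 0: 4
Level 1: 36
Level 2: 19, 17
Level 3: 29, 26
Level 4: 38, 11
Level 5: 25, 15, 5
Level 6: 21

4, 36, 19, 17, 29, 26, 38, 11, 25, 15, 5, 21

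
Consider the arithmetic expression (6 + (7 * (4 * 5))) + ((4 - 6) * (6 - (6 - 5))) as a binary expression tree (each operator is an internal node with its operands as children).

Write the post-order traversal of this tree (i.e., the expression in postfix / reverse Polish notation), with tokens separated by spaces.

6 7 4 5 * * + 4 6 - 6 6 5 - - * +

Post-order on an expression tree gives postfix notation: for each operator, emit left operand, right operand, then the operator.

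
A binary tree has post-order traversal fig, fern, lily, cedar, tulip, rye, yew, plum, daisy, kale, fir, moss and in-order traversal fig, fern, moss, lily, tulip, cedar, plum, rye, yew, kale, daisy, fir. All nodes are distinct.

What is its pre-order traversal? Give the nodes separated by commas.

The last element of post-order is the root; it splits in-order into left and right subtrees.
Root moss: left subtree has 2 nodes {fig, fern}, right has 9 {lily, tulip, cedar, plum, rye, yew, kale, daisy, fir}.
  Root fern: left subtree has 1 node {fig}, right has 0 { }.
  Root fir: left subtree has 8 nodes {lily, tulip, cedar, plum, rye, yew, kale, daisy}, right has 0 { }.
    Root kale: left subtree has 6 nodes {lily, tulip, cedar, plum, rye, yew}, right has 1 {daisy}.
      Root plum: left subtree has 3 nodes {lily, tulip, cedar}, right has 2 {rye, yew}.
        Root tulip: left subtree has 1 node {lily}, right has 1 {cedar}.
        Root yew: left subtree has 1 node {rye}, right has 0 { }.

moss, fern, fig, fir, kale, plum, tulip, lily, cedar, yew, rye, daisy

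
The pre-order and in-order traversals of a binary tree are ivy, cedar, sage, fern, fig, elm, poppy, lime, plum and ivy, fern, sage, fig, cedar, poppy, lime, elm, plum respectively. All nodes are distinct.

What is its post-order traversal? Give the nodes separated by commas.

fern, fig, sage, lime, poppy, plum, elm, cedar, ivy

The first element of pre-order is the root; it splits in-order into left and right subtrees.
Root ivy: left subtree has 0 nodes { }, right has 8 {fern, sage, fig, cedar, poppy, lime, elm, plum}.
  Root cedar: left subtree has 3 nodes {fern, sage, fig}, right has 4 {poppy, lime, elm, plum}.
    Root sage: left subtree has 1 node {fern}, right has 1 {fig}.
    Root elm: left subtree has 2 nodes {poppy, lime}, right has 1 {plum}.
      Root poppy: left subtree has 0 nodes { }, right has 1 {lime}.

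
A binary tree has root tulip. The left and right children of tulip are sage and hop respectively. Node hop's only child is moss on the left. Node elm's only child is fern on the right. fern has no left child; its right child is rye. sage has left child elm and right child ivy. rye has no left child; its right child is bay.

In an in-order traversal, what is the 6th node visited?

ivy

In-order visits the left subtree, then the node, then the right subtree.
At tulip: go left to sage.
  At sage: go left to elm.
    At elm: no left child.
    Visit elm.
    At elm: go right to fern.
      At fern: no left child.
      Visit fern.
      At fern: go right to rye.
        At rye: no left child.
        Visit rye.
        At rye: go right to bay.
          bay is a leaf — visit bay.
  Visit sage.
  At sage: go right to ivy.
    ivy is a leaf — visit ivy.
Visit tulip.
At tulip: go right to hop.
  At hop: go left to moss.
    moss is a leaf — visit moss.
  Visit hop.
  At hop: no right child.
Full in-order sequence: elm, fern, rye, bay, sage, ivy, tulip, moss, hop.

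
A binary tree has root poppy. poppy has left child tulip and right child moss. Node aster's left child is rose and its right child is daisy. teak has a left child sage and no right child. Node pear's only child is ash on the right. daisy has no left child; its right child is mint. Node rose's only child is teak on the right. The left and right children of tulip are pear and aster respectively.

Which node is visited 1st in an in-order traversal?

pear

In-order visits the left subtree, then the node, then the right subtree.
At poppy: go left to tulip.
  At tulip: go left to pear.
    At pear: no left child.
    Visit pear.
    At pear: go right to ash.
      ash is a leaf — visit ash.
  Visit tulip.
  At tulip: go right to aster.
    At aster: go left to rose.
      At rose: no left child.
      Visit rose.
      At rose: go right to teak.
        At teak: go left to sage.
          sage is a leaf — visit sage.
        Visit teak.
        At teak: no right child.
    Visit aster.
    At aster: go right to daisy.
      At daisy: no left child.
      Visit daisy.
      At daisy: go right to mint.
        mint is a leaf — visit mint.
Visit poppy.
At poppy: go right to moss.
  moss is a leaf — visit moss.
Full in-order sequence: pear, ash, tulip, rose, sage, teak, aster, daisy, mint, poppy, moss.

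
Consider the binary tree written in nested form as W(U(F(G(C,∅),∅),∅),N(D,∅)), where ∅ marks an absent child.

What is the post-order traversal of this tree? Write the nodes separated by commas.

Post-order visits the left subtree, then the right subtree, then the node.
At W: go left to U.
  At U: go left to F.
    At F: go left to G.
      At G: go left to C.
        C is a leaf — visit C.
      At G: no right child.
      Visit G.
    At F: no right child.
    Visit F.
  At U: no right child.
  Visit U.
At W: go right to N.
  At N: go left to D.
    D is a leaf — visit D.
  At N: no right child.
  Visit N.
Visit W.

C, G, F, U, D, N, W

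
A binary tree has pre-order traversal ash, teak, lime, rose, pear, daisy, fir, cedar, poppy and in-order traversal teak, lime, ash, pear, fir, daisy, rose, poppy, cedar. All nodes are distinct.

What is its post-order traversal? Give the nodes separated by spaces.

lime teak fir daisy pear poppy cedar rose ash

The first element of pre-order is the root; it splits in-order into left and right subtrees.
Root ash: left subtree has 2 nodes {teak, lime}, right has 6 {pear, fir, daisy, rose, poppy, cedar}.
  Root teak: left subtree has 0 nodes { }, right has 1 {lime}.
  Root rose: left subtree has 3 nodes {pear, fir, daisy}, right has 2 {poppy, cedar}.
    Root pear: left subtree has 0 nodes { }, right has 2 {fir, daisy}.
      Root daisy: left subtree has 1 node {fir}, right has 0 { }.
    Root cedar: left subtree has 1 node {poppy}, right has 0 { }.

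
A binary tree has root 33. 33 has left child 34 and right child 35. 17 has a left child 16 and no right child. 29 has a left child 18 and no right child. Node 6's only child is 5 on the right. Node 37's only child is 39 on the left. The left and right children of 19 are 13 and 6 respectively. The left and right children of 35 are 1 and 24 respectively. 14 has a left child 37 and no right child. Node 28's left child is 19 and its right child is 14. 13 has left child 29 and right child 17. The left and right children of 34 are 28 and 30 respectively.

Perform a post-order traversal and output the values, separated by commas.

Post-order visits the left subtree, then the right subtree, then the node.
At 33: go left to 34.
  At 34: go left to 28.
    At 28: go left to 19.
      At 19: go left to 13.
        At 13: go left to 29.
          At 29: go left to 18.
            18 is a leaf — visit 18.
          At 29: no right child.
          Visit 29.
        At 13: go right to 17.
          At 17: go left to 16.
            16 is a leaf — visit 16.
          At 17: no right child.
          Visit 17.
        Visit 13.
      At 19: go right to 6.
        At 6: no left child.
        At 6: go right to 5.
          5 is a leaf — visit 5.
        Visit 6.
      Visit 19.
    At 28: go right to 14.
      At 14: go left to 37.
        At 37: go left to 39.
          39 is a leaf — visit 39.
        At 37: no right child.
        Visit 37.
      At 14: no right child.
      Visit 14.
    Visit 28.
  At 34: go right to 30.
    30 is a leaf — visit 30.
  Visit 34.
At 33: go right to 35.
  At 35: go left to 1.
    1 is a leaf — visit 1.
  At 35: go right to 24.
    24 is a leaf — visit 24.
  Visit 35.
Visit 33.

18, 29, 16, 17, 13, 5, 6, 19, 39, 37, 14, 28, 30, 34, 1, 24, 35, 33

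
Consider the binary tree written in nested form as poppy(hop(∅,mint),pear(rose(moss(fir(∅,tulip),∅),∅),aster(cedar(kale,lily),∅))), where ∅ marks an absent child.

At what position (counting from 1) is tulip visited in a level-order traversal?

12

Level-order visits nodes level by level from the root, left to right within each level.
Level 0: poppy
Level 1: hop, pear
Level 2: mint, rose, aster
Level 3: moss, cedar
Level 4: fir, kale, lily
Level 5: tulip
Full level-order sequence: poppy, hop, pear, mint, rose, aster, moss, cedar, fir, kale, lily, tulip.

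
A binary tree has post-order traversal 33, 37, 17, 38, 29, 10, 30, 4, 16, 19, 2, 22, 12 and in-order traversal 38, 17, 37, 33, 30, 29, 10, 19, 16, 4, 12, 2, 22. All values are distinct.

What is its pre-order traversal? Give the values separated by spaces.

The last element of post-order is the root; it splits in-order into left and right subtrees.
Root 12: left subtree has 10 nodes {38, 17, 37, 33, 30, 29, 10, 19, 16, 4}, right has 2 {2, 22}.
  Root 19: left subtree has 7 nodes {38, 17, 37, 33, 30, 29, 10}, right has 2 {16, 4}.
    Root 30: left subtree has 4 nodes {38, 17, 37, 33}, right has 2 {29, 10}.
      Root 38: left subtree has 0 nodes { }, right has 3 {17, 37, 33}.
        Root 17: left subtree has 0 nodes { }, right has 2 {37, 33}.
          Root 37: left subtree has 0 nodes { }, right has 1 {33}.
      Root 10: left subtree has 1 node {29}, right has 0 { }.
    Root 16: left subtree has 0 nodes { }, right has 1 {4}.
  Root 22: left subtree has 1 node {2}, right has 0 { }.

12 19 30 38 17 37 33 10 29 16 4 22 2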